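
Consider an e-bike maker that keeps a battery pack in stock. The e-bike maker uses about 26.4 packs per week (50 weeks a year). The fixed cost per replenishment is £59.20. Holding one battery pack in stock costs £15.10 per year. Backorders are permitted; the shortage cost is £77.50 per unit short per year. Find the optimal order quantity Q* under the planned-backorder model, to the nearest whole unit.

Q* ≈ 111 packs

Annual demand D = 26.4 × 50 = 1,320.
With planned backorders, Q* = √(2DS/H) · √((H+B)/B).
√(2DS/H) = √(2 × 1,320 × 59.2 / 15.1) = 101.736.
√((H+B)/B) = √((15.1+77.5)/77.5) = 1.0931.
Q* ≈ 111.206.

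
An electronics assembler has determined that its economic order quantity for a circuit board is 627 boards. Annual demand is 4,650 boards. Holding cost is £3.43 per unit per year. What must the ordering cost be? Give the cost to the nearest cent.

S ≈ £144.99

Squaring Q* = √(2DS/H) gives Q*² = 2DS/H.
From Q* = √(2DS/H): S = Q*²H / (2D) = 627² × 3.43 / (2 × 4,650) = 144.9927.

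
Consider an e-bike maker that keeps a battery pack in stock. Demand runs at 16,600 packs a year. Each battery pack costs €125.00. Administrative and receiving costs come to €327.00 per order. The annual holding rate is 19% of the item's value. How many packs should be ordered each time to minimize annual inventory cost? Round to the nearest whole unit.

Q* ≈ 676 packs

Holding cost H = 0.19 × €125.00 = €23.7500 per unit per year.
EOQ = √(2DS / H) = √(2 × 16,600 × 327 / 23.75).
= √(10,856,400 / 23.75) = √457,111.5789 ≈ 676.100.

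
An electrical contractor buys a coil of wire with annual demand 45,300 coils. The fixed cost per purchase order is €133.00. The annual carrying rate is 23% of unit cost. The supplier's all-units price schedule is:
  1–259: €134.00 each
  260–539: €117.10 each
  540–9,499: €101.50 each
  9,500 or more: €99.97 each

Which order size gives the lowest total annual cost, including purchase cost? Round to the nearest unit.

Q* ≈ 718 coils

Holding cost per unit per year at price C is H = 0.23·C.
Candidates are each tier's EOQ (if it falls in that tier) and each price-break quantity.
Tier 1 (€134.00): EOQ = 625.3 exceeds tier's upper bound 259, so this tier is dominated.
Tier 2 (€117.10): EOQ = 668.9 exceeds tier's upper bound 539, so this tier is dominated.
EOQ at €101.50 = 718.4 (feasible in tier 3): TC = 45,300×€101.50 + (45,300/718.4)×133 + (718.4/2)×0.23×€101.50 = €4,614,722.08.
EOQ at €99.97 = 723.9 < 9500, so use break Q=9500: TC = 45,300×€99.97 + (45,300/9500.0)×133 + (9500.0/2)×0.23×€99.97 = €4,638,492.42.
Lowest total cost is €4,614,722.08 at Q = 718.4.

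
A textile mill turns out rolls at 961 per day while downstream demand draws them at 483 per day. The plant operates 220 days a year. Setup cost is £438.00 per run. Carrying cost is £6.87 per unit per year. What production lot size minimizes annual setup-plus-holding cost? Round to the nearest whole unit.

Annual demand D = 483 × 220 = 106,260.
Production build-up factor (1 − d/p) = 1 − 483/961 = 0.4974.
Q* = √(2DS / (H(1 − d/p))) = √(2 × 106,260 × 438 / (6.87 × 0.4974)).
= √(93,083,760 / 3.4171) ≈ 5219.229.

Q* ≈ 5,219 rolls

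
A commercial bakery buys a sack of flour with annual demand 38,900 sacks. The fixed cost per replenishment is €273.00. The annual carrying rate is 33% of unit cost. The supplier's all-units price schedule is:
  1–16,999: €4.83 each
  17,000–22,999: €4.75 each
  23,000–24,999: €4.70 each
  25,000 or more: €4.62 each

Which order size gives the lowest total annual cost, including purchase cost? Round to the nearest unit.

Holding cost per unit per year at price C is H = 0.33·C.
Evaluate total cost at each tier's feasible EOQ or, if the EOQ is below the tier, at the tier's minimum quantity.
EOQ at €4.83 = 3650.4 (feasible in tier 1): TC = 38,900×€4.83 + (38,900/3650.4)×273 + (3650.4/2)×0.33×€4.83 = €193,705.37.
EOQ at €4.75 = 3681.0 < 17000, so use break Q=17000: TC = 38,900×€4.75 + (38,900/17000.0)×273 + (17000.0/2)×0.33×€4.75 = €198,723.44.
EOQ at €4.70 = 3700.5 < 23000, so use break Q=23000: TC = 38,900×€4.70 + (38,900/23000.0)×273 + (23000.0/2)×0.33×€4.70 = €201,128.23.
EOQ at €4.62 = 3732.4 < 25000, so use break Q=25000: TC = 38,900×€4.62 + (38,900/25000.0)×273 + (25000.0/2)×0.33×€4.62 = €199,200.29.
Lowest total cost is €193,705.37 at Q = 3650.4.

Q* ≈ 3,650 sacks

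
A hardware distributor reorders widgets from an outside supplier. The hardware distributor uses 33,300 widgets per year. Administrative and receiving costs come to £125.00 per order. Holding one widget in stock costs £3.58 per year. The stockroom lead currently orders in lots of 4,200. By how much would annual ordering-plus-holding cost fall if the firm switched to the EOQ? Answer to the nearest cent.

EOQ = √(2DS/H) = √(2 × 33,300 × 125 / 3.58) ≈ 1524.93.
Cost at Q* = (D/Q*)S + (Q*/2)H = √(2DSH) ≈ £5,459.26.
Cost at Q = 4,200: (33,300/4,200)×125 + (4,200/2)×3.58 = £991.07 + £7,518.00 = £8,509.07.
Excess = £8,509.07 − £5,459.26 = £3,049.81.

Extra cost ≈ £3,049.81 per year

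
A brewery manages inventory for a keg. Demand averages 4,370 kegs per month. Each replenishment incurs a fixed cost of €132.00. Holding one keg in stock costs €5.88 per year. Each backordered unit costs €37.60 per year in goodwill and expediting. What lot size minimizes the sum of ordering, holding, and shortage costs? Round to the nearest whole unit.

Annual demand D = 4,370 × 12 = 52,440.
With planned backorders, Q* = √(2DS/H) · √((H+B)/B).
√(2DS/H) = √(2 × 52,440 × 132 / 5.88) = 1534.421.
√((H+B)/B) = √((5.88+37.6)/37.6) = 1.0754.
Q* ≈ 1650.044.

Q* ≈ 1,650 kegs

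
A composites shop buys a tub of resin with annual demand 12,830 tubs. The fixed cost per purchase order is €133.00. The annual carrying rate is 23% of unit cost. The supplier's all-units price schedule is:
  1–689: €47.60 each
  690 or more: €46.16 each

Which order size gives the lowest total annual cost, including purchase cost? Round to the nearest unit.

Q* ≈ 690 tubs

Holding cost per unit per year at price C is H = 0.23·C.
Candidates are each tier's EOQ (if it falls in that tier) and each price-break quantity.
EOQ at €47.60 = 558.3 (feasible in tier 1): TC = 12,830×€47.60 + (12,830/558.3)×133 + (558.3/2)×0.23×€47.60 = €616,820.54.
EOQ at €46.16 = 567.0 < 690, so use break Q=690: TC = 12,830×€46.16 + (12,830/690.0)×133 + (690.0/2)×0.23×€46.16 = €598,368.62.
Lowest total cost is €598,368.62 at Q = 690.0.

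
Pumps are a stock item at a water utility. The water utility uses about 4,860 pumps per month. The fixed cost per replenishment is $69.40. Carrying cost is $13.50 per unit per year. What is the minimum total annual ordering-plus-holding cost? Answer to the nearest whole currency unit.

Annual demand D = 4,860 × 12 = 58,320.
EOQ = √(2DS/H) = √(2 × 58,320 × 69.4 / 13.5) ≈ 774.35.
At Q*, ordering cost (D/Q*)S equals holding cost (Q*/2)H, each = √(DSH/2).
Minimum total = √(2DSH) = √(2 × 58,320 × 69.4 × 13.5) ≈ 10453.708.

TC* ≈ $10,454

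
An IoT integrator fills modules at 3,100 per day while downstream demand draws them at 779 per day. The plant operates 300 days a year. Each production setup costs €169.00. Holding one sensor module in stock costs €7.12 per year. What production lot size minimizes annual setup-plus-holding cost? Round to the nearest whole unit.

Annual demand D = 779 × 300 = 233,700.
Production build-up factor (1 − d/p) = 1 − 779/3,100 = 0.7487.
Q* = √(2DS / (H(1 − d/p))) = √(2 × 233,700 × 169 / (7.12 × 0.7487)).
= √(78,990,600 / 5.3308) ≈ 3849.382.

Q* ≈ 3,849 modules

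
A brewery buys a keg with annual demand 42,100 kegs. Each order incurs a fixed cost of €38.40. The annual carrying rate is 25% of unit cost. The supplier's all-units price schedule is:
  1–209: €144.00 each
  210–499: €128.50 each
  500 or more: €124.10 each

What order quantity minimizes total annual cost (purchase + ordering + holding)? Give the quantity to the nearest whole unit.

Q* ≈ 500 kegs

Holding cost per unit per year at price C is H = 0.25·C.
Candidates are each tier's EOQ (if it falls in that tier) and each price-break quantity.
Tier 1 (€144.00): EOQ = 299.7 exceeds tier's upper bound 209, so this tier is dominated.
EOQ at €128.50 = 317.2 (feasible in tier 2): TC = 42,100×€128.50 + (42,100/317.2)×38.4 + (317.2/2)×0.25×€128.50 = €5,420,041.62.
EOQ at €124.10 = 322.8 < 500, so use break Q=500: TC = 42,100×€124.10 + (42,100/500.0)×38.4 + (500.0/2)×0.25×€124.10 = €5,235,599.53.
Lowest total cost is €5,235,599.53 at Q = 500.0.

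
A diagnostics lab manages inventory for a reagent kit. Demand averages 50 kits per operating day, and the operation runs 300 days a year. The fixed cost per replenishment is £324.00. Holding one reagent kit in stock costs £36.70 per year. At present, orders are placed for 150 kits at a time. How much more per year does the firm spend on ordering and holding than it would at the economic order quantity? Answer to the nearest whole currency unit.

Extra cost ≈ £16,265 per year

Annual demand D = 50 × 300 = 15,000.
EOQ = √(2DS/H) = √(2 × 15,000 × 324 / 36.7) ≈ 514.64.
Cost at Q* = (D/Q*)S + (Q*/2)H = √(2DSH) ≈ £18,887.14.
Cost at Q = 150: (15,000/150)×324 + (150/2)×36.7 = £32,400.00 + £2,752.50 = £35,152.50.
Excess = £35,152.50 − £18,887.14 = £16,265.36.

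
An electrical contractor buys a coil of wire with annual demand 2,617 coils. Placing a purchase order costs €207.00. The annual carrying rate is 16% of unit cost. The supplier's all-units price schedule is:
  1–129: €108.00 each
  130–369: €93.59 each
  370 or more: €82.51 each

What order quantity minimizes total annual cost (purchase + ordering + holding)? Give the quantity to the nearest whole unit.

Q* ≈ 370 coils

Holding cost per unit per year at price C is H = 0.16·C.
Candidates are each tier's EOQ (if it falls in that tier) and each price-break quantity.
Tier 1 (€108.00): EOQ = 250.4 exceeds tier's upper bound 129, so this tier is dominated.
EOQ at €93.59 = 269.0 (feasible in tier 2): TC = 2,617×€93.59 + (2,617/269.0)×207 + (269.0/2)×0.16×€93.59 = €248,952.91.
EOQ at €82.51 = 286.5 < 370, so use break Q=370: TC = 2,617×€82.51 + (2,617/370.0)×207 + (370.0/2)×0.16×€82.51 = €219,835.07.
Lowest total cost is €219,835.07 at Q = 370.0.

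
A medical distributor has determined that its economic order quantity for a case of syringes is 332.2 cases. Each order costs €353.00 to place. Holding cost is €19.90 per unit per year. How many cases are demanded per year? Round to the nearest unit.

Invert the EOQ relation Q*² = 2DS/H.
From Q* = √(2DS/H): D = Q*²H / (2S) = 332.2² × 19.9 / (2 × 353) = 3110.625.

D ≈ 3,111 cases per year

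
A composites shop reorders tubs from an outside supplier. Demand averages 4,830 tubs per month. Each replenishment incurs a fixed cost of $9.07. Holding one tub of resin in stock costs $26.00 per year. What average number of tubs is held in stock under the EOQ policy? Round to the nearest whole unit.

Average inventory ≈ 101 tubs

Annual demand D = 4,830 × 12 = 57,960.
EOQ = √(2DS/H) = √(2 × 57,960 × 9.07 / 26) ≈ 201.09.
Average inventory = Q*/2 ≈ 201.09 / 2 = 100.546.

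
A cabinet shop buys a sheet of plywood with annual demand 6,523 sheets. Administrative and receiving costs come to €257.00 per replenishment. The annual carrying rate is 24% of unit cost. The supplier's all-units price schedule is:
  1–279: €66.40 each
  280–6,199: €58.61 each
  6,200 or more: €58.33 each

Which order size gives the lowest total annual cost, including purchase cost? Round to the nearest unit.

Holding cost per unit per year at price C is H = 0.24·C.
Candidates are each tier's EOQ (if it falls in that tier) and each price-break quantity.
Tier 1 (€66.40): EOQ = 458.7 exceeds tier's upper bound 279, so this tier is dominated.
EOQ at €58.61 = 488.2 (feasible in tier 2): TC = 6,523×€58.61 + (6,523/488.2)×257 + (488.2/2)×0.24×€58.61 = €389,180.50.
EOQ at €58.33 = 489.4 < 6200, so use break Q=6200: TC = 6,523×€58.33 + (6,523/6200.0)×257 + (6200.0/2)×0.24×€58.33 = €424,154.50.
Lowest total cost is €389,180.50 at Q = 488.2.

Q* ≈ 488 sheets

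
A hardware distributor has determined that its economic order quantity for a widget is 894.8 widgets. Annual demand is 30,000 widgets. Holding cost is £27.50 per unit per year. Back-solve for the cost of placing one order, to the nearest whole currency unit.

Squaring Q* = √(2DS/H) gives Q*² = 2DS/H.
From Q* = √(2DS/H): S = Q*²H / (2D) = 894.8² × 27.5 / (2 × 30,000) = 366.9724.

S ≈ £367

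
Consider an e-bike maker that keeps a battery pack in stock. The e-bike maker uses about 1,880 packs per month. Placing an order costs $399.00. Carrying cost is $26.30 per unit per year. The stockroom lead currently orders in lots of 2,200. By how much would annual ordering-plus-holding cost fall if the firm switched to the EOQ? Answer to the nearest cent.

Annual demand D = 1,880 × 12 = 22,560.
EOQ = √(2DS/H) = √(2 × 22,560 × 399 / 26.3) ≈ 827.36.
Cost at Q* = (D/Q*)S + (Q*/2)H = √(2DSH) ≈ $21,759.50.
Cost at Q = 2,200: (22,560/2,200)×399 + (2,200/2)×26.3 = $4,091.56 + $28,930.00 = $33,021.56.
Excess = $33,021.56 − $21,759.50 = $11,262.07.

Extra cost ≈ $11,262.07 per year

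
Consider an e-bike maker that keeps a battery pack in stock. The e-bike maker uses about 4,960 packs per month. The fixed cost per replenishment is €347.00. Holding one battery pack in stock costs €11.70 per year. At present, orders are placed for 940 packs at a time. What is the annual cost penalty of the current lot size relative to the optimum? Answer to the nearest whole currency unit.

Annual demand D = 4,960 × 12 = 59,520.
EOQ = √(2DS/H) = √(2 × 59,520 × 347 / 11.7) ≈ 1878.96.
Cost at Q* = (D/Q*)S + (Q*/2)H = √(2DSH) ≈ €21,983.87.
Cost at Q = 940: (59,520/940)×347 + (940/2)×11.7 = €21,971.74 + €5,499.00 = €27,470.74.
Excess = €27,470.74 − €21,983.87 = €5,486.88.

Extra cost ≈ €5,487 per year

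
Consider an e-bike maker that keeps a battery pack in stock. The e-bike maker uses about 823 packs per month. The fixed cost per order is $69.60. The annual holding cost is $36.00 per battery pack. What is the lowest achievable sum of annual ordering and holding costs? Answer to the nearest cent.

TC* ≈ $7,034.96

Annual demand D = 823 × 12 = 9,876.
EOQ = √(2DS/H) = √(2 × 9,876 × 69.6 / 36) ≈ 195.42.
At the optimum the two cost components are equal, so total cost = 2·(Q*/2)H = Q*·H.
Minimum total = √(2DSH) = √(2 × 9,876 × 69.6 × 36) ≈ 7034.956.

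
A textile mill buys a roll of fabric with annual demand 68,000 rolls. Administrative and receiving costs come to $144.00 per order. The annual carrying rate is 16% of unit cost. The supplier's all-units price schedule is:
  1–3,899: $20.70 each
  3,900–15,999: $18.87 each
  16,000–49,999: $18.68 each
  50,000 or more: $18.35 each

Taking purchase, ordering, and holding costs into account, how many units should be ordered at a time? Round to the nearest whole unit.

Holding cost per unit per year at price C is H = 0.16·C.
Evaluate total cost at each tier's feasible EOQ or, if the EOQ is below the tier, at the tier's minimum quantity.
EOQ at $20.70 = 2431.7 (feasible in tier 1): TC = 68,000×$20.70 + (68,000/2431.7)×144 + (2431.7/2)×0.16×$20.70 = $1,415,653.71.
EOQ at $18.87 = 2546.9 < 3900, so use break Q=3900: TC = 68,000×$18.87 + (68,000/3900.0)×144 + (3900.0/2)×0.16×$18.87 = $1,291,558.21.
EOQ at $18.68 = 2559.8 < 16000, so use break Q=16000: TC = 68,000×$18.68 + (68,000/16000.0)×144 + (16000.0/2)×0.16×$18.68 = $1,294,762.40.
EOQ at $18.35 = 2582.7 < 50000, so use break Q=50000: TC = 68,000×$18.35 + (68,000/50000.0)×144 + (50000.0/2)×0.16×$18.35 = $1,321,395.84.
Lowest total cost is $1,291,558.21 at Q = 3900.0.

Q* ≈ 3,900 rolls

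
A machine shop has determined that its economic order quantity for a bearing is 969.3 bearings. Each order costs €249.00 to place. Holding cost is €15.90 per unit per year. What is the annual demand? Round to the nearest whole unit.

Invert the EOQ relation Q*² = 2DS/H.
From Q* = √(2DS/H): D = Q*²H / (2S) = 969.3² × 15.9 / (2 × 249) = 29997.441.

D ≈ 29,997 bearings per year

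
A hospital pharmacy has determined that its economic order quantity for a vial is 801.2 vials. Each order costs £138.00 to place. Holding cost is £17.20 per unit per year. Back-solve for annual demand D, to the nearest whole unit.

D ≈ 40,004 vials per year

Invert the EOQ relation Q*² = 2DS/H.
From Q* = √(2DS/H): D = Q*²H / (2S) = 801.2² × 17.2 / (2 × 138) = 40003.800.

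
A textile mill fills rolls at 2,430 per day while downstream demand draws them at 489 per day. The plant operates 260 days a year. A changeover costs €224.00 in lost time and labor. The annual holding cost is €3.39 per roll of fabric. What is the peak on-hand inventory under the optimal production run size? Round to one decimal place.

I_max ≈ 3,663.4 rolls

Annual demand D = 489 × 260 = 127,140.
Production build-up factor (1 − d/p) = 1 − 489/2,430 = 0.7988.
Q* = √(2DS / (H(1 − d/p))) = √(2 × 127,140 × 224 / (3.39 × 0.7988)).
= √(56,958,720 / 2.7078) ≈ 4586.386.
Maximum inventory = Q*(1 − d/p) = 4586.386 × 0.7988 ≈ 3663.447.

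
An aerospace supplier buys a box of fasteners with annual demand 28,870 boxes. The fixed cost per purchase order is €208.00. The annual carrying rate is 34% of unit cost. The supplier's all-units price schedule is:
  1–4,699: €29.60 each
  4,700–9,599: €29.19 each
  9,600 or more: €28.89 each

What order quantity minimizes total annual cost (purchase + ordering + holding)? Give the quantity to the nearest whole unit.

Holding cost per unit per year at price C is H = 0.34·C.
Candidates are each tier's EOQ (if it falls in that tier) and each price-break quantity.
EOQ at €29.60 = 1092.4 (feasible in tier 1): TC = 28,870×€29.60 + (28,870/1092.4)×208 + (1092.4/2)×0.34×€29.60 = €865,545.99.
EOQ at €29.19 = 1100.1 < 4700, so use break Q=4700: TC = 28,870×€29.19 + (28,870/4700.0)×208 + (4700.0/2)×0.34×€29.19 = €867,315.76.
EOQ at €28.89 = 1105.7 < 9600, so use break Q=9600: TC = 28,870×€28.89 + (28,870/9600.0)×208 + (9600.0/2)×0.34×€28.89 = €881,828.30.
Lowest total cost is €865,545.99 at Q = 1092.4.

Q* ≈ 1,092 boxes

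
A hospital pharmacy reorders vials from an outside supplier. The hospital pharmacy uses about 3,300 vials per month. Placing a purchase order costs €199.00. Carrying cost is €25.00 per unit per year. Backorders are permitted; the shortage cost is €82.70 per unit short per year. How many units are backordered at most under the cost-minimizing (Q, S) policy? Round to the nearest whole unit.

S* ≈ 210 vials

Annual demand D = 3,300 × 12 = 39,600.
With planned backorders, Q* = √(2DS/H) · √((H+B)/B).
√(2DS/H) = √(2 × 39,600 × 199 / 25) = 793.997.
√((H+B)/B) = √((25+82.7)/82.7) = 1.1412.
Q* ≈ 906.096.
S* = Q* · H/(H+B) = 906.096 × 25/107.7 ≈ 210.329.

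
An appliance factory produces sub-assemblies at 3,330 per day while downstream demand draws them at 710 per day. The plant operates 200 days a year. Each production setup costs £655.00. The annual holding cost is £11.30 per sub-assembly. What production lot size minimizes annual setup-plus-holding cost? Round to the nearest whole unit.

Q* ≈ 4,574 sub-assemblies

Annual demand D = 710 × 200 = 142,000.
Production build-up factor (1 − d/p) = 1 − 710/3,330 = 0.7868.
Q* = √(2DS / (H(1 − d/p))) = √(2 × 142,000 × 655 / (11.3 × 0.7868)).
= √(186,020,000 / 8.8907) ≈ 4574.168.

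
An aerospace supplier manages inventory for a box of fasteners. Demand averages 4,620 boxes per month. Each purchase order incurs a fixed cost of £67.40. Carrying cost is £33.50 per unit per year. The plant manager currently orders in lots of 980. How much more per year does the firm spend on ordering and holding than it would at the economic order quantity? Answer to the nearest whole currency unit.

Extra cost ≈ £4,405 per year

Annual demand D = 4,620 × 12 = 55,440.
EOQ = √(2DS/H) = √(2 × 55,440 × 67.4 / 33.5) ≈ 472.32.
Cost at Q* = (D/Q*)S + (Q*/2)H = √(2DSH) ≈ £15,822.64.
Cost at Q = 980: (55,440/980)×67.4 + (980/2)×33.5 = £3,812.91 + £16,415.00 = £20,227.91.
Excess = £20,227.91 − £15,822.64 = £4,405.27.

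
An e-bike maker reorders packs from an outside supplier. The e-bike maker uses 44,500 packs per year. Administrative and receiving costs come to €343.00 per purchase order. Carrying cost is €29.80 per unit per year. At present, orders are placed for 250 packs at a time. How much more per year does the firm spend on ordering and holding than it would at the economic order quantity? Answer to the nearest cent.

Extra cost ≈ €34,617.69 per year

EOQ = √(2DS/H) = √(2 × 44,500 × 343 / 29.8) ≈ 1012.12.
Cost at Q* = (D/Q*)S + (Q*/2)H = √(2DSH) ≈ €30,161.31.
Cost at Q = 250: (44,500/250)×343 + (250/2)×29.8 = €61,054.00 + €3,725.00 = €64,779.00.
Excess = €64,779.00 − €30,161.31 = €34,617.69.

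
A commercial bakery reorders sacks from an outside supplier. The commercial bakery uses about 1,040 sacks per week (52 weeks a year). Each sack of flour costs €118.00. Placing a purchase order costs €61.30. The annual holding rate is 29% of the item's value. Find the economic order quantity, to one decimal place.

Annual demand D = 1,040 × 52 = 54,080.
Holding cost H = 0.29 × €118.00 = €34.2200 per unit per year.
EOQ = √(2DS / H) = √(2 × 54,080 × 61.3 / 34.22).
= √(6,630,208 / 34.22) = √193,752.4255 ≈ 440.173.

Q* ≈ 440.2 sacks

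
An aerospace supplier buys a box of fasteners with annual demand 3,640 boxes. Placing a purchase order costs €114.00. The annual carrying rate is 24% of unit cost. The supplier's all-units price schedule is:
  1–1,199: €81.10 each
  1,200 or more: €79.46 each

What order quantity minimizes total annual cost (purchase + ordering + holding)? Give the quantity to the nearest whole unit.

Q* ≈ 206 boxes

Holding cost per unit per year at price C is H = 0.24·C.
Candidates are each tier's EOQ (if it falls in that tier) and each price-break quantity.
EOQ at €81.10 = 206.5 (feasible in tier 1): TC = 3,640×€81.10 + (3,640/206.5)×114 + (206.5/2)×0.24×€81.10 = €299,223.15.
EOQ at €79.46 = 208.6 < 1200, so use break Q=1200: TC = 3,640×€79.46 + (3,640/1200.0)×114 + (1200.0/2)×0.24×€79.46 = €301,022.44.
Lowest total cost is €299,223.15 at Q = 206.5.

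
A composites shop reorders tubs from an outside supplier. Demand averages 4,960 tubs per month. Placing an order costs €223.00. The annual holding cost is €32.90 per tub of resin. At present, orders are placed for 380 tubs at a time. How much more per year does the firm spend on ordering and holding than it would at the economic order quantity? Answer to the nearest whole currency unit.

Extra cost ≈ €11,627 per year

Annual demand D = 4,960 × 12 = 59,520.
EOQ = √(2DS/H) = √(2 × 59,520 × 223 / 32.9) ≈ 898.26.
Cost at Q* = (D/Q*)S + (Q*/2)H = √(2DSH) ≈ €29,552.68.
Cost at Q = 380: (59,520/380)×223 + (380/2)×32.9 = €34,928.84 + €6,251.00 = €41,179.84.
Excess = €41,179.84 − €29,552.68 = €11,627.16.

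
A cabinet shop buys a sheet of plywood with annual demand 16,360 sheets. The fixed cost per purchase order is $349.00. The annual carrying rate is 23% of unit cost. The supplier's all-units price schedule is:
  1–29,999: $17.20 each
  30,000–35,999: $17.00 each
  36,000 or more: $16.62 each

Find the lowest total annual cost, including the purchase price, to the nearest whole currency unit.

TC* ≈ $288,113

Holding cost per unit per year at price C is H = 0.23·C.
Evaluate total cost at each tier's feasible EOQ or, if the EOQ is below the tier, at the tier's minimum quantity.
EOQ at $17.20 = 1699.0 (feasible in tier 1): TC = 16,360×$17.20 + (16,360/1699.0)×349 + (1699.0/2)×0.23×$17.20 = $288,113.21.
EOQ at $17.00 = 1709.0 < 30000, so use break Q=30000: TC = 16,360×$17.00 + (16,360/30000.0)×349 + (30000.0/2)×0.23×$17.00 = $336,960.32.
EOQ at $16.62 = 1728.4 < 36000, so use break Q=36000: TC = 16,360×$16.62 + (16,360/36000.0)×349 + (36000.0/2)×0.23×$16.62 = $340,868.60.
Lowest total cost among the candidates is at Q = 1699.0.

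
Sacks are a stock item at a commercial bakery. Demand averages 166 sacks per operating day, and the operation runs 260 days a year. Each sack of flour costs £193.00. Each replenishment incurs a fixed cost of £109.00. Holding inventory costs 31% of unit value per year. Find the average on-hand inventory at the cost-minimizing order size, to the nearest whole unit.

Average inventory ≈ 198 sacks

Annual demand D = 166 × 260 = 43,160.
Holding cost H = 0.31 × £193.00 = £59.8300 per unit per year.
Q* = √(2DS/H) = √(2 × 43,160 × 109 / 59.83) ≈ 396.56.
Average inventory = Q*/2 ≈ 396.56 / 2 = 198.280.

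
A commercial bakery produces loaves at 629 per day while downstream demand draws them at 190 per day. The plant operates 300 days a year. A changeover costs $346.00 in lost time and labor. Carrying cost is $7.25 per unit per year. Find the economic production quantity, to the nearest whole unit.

Annual demand D = 190 × 300 = 57,000.
Production build-up factor (1 − d/p) = 1 − 190/629 = 0.6979.
Q* = √(2DS / (H(1 − d/p))) = √(2 × 57,000 × 346 / (7.25 × 0.6979)).
= √(39,444,000 / 5.06) ≈ 2791.994.

Q* ≈ 2,792 loaves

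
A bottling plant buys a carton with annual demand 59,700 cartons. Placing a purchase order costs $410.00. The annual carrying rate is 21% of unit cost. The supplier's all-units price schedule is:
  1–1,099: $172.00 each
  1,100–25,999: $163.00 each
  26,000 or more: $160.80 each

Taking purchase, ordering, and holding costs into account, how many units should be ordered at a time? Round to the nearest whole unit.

Holding cost per unit per year at price C is H = 0.21·C.
Candidates are each tier's EOQ (if it falls in that tier) and each price-break quantity.
Tier 1 ($172.00): EOQ = 1164.2 exceeds tier's upper bound 1099, so this tier is dominated.
EOQ at $163.00 = 1195.9 (feasible in tier 2): TC = 59,700×$163.00 + (59,700/1195.9)×410 + (1195.9/2)×0.21×$163.00 = $9,772,035.26.
EOQ at $160.80 = 1204.0 < 26000, so use break Q=26000: TC = 59,700×$160.80 + (59,700/26000.0)×410 + (26000.0/2)×0.21×$160.80 = $10,039,685.42.
Lowest total cost is $9,772,035.26 at Q = 1195.9.

Q* ≈ 1,196 cartons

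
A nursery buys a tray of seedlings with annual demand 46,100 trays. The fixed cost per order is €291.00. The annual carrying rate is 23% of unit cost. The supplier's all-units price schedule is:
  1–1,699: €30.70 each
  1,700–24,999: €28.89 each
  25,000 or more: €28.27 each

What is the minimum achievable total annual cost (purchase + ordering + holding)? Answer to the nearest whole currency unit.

Holding cost per unit per year at price C is H = 0.23·C.
For each price level, check whether its EOQ is feasible; otherwise the best quantity at that price is the breakpoint.
Tier 1 (€30.70): EOQ = 1949.3 exceeds tier's upper bound 1699, so this tier is dominated.
EOQ at €28.89 = 2009.4 (feasible in tier 2): TC = 46,100×€28.89 + (46,100/2009.4)×291 + (2009.4/2)×0.23×€28.89 = €1,345,181.10.
EOQ at €28.27 = 2031.4 < 25000, so use break Q=25000: TC = 46,100×€28.27 + (46,100/25000.0)×291 + (25000.0/2)×0.23×€28.27 = €1,385,059.85.
Lowest total cost among the candidates is at Q = 2009.4.

TC* ≈ €1,345,181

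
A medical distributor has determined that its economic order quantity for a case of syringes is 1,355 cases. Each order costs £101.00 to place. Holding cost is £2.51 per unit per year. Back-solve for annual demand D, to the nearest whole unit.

D ≈ 22,814 cases per year

The basic EOQ model gives Q* = √(2DS/H); rearrange for the unknown.
From Q* = √(2DS/H): D = Q*²H / (2S) = 1,355² × 2.51 / (2 × 101) = 22813.974.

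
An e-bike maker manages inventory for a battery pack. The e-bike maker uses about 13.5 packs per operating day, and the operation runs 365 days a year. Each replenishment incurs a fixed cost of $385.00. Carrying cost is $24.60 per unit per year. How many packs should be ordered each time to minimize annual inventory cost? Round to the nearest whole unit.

Q* ≈ 393 packs

Annual demand D = 13.5 × 365 = 4,927.5.
EOQ = √(2DS / H) = √(2 × 4,927.5 × 385 / 24.6).
= √(3,794,175 / 24.6) = √154,234.7561 ≈ 392.727.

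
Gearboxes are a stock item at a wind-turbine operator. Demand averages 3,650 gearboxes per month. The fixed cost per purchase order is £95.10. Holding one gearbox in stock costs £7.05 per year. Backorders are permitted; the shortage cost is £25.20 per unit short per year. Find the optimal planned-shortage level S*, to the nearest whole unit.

Annual demand D = 3,650 × 12 = 43,800.
With planned backorders, Q* = √(2DS/H) · √((H+B)/B).
√(2DS/H) = √(2 × 43,800 × 95.1 / 7.05) = 1087.046.
√((H+B)/B) = √((7.05+25.2)/25.2) = 1.1313.
Q* ≈ 1229.737.
S* = Q* · H/(H+B) = 1229.737 × 7.05/32.25 ≈ 268.826.

S* ≈ 269 gearboxes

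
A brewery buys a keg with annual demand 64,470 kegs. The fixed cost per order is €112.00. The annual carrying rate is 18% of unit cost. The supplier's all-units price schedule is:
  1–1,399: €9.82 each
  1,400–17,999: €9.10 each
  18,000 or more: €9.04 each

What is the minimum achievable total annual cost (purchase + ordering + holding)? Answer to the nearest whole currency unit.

Holding cost per unit per year at price C is H = 0.18·C.
Evaluate total cost at each tier's feasible EOQ or, if the EOQ is below the tier, at the tier's minimum quantity.
Tier 1 (€9.82): EOQ = 2858.3 exceeds tier's upper bound 1399, so this tier is dominated.
EOQ at €9.10 = 2969.2 (feasible in tier 2): TC = 64,470×€9.10 + (64,470/2969.2)×112 + (2969.2/2)×0.18×€9.10 = €591,540.62.
EOQ at €9.04 = 2979.1 < 18000, so use break Q=18000: TC = 64,470×€9.04 + (64,470/18000.0)×112 + (18000.0/2)×0.18×€9.04 = €597,854.75.
Lowest total cost among the candidates is at Q = 2969.2.

TC* ≈ €591,541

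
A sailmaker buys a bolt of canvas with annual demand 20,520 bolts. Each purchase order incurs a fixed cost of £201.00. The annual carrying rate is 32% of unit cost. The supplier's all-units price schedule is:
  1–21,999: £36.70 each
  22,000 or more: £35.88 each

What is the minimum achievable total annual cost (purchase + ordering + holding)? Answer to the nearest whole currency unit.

Holding cost per unit per year at price C is H = 0.32·C.
Evaluate total cost at each tier's feasible EOQ or, if the EOQ is below the tier, at the tier's minimum quantity.
EOQ at £36.70 = 838.1 (feasible in tier 1): TC = 20,520×£36.70 + (20,520/838.1)×201 + (838.1/2)×0.32×£36.70 = £762,926.60.
EOQ at £35.88 = 847.6 < 22000, so use break Q=22000: TC = 20,520×£35.88 + (20,520/22000.0)×201 + (22000.0/2)×0.32×£35.88 = £862,742.68.
Lowest total cost among the candidates is at Q = 838.1.

TC* ≈ £762,927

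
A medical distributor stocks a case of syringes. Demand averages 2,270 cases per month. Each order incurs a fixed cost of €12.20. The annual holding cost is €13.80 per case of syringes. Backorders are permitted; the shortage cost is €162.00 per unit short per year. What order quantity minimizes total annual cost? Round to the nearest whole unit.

Annual demand D = 2,270 × 12 = 27,240.
With planned backorders, Q* = √(2DS/H) · √((H+B)/B).
√(2DS/H) = √(2 × 27,240 × 12.2 / 13.8) = 219.462.
√((H+B)/B) = √((13.8+162)/162) = 1.0417.
Q* ≈ 228.618.

Q* ≈ 229 cases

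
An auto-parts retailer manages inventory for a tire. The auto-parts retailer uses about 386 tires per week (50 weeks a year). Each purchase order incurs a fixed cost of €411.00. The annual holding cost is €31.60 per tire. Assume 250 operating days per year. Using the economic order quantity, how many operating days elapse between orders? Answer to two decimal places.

T ≈ 9.18 days

Annual demand D = 386 × 50 = 19,300.
EOQ = √(2DS/H) = √(2 × 19,300 × 411 / 31.6) ≈ 708.55.
Cycle time = Q*/D × 250 = 708.55 / 19,300 × 250 ≈ 9.178 days.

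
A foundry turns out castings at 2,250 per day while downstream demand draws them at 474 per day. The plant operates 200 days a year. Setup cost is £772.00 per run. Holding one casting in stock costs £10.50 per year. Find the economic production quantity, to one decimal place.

Q* ≈ 4,202.5 castings

Annual demand D = 474 × 200 = 94,800.
Production build-up factor (1 − d/p) = 1 − 474/2,250 = 0.7893.
Q* = √(2DS / (H(1 − d/p))) = √(2 × 94,800 × 772 / (10.5 × 0.7893)).
= √(146,371,200 / 8.288) ≈ 4202.454.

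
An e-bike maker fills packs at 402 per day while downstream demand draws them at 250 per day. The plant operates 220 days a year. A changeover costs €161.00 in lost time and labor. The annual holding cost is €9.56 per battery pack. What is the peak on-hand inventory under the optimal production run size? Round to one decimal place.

Annual demand D = 250 × 220 = 55,000.
Production build-up factor (1 − d/p) = 1 − 250/402 = 0.3781.
Q* = √(2DS / (H(1 − d/p))) = √(2 × 55,000 × 161 / (9.56 × 0.3781)).
= √(17,710,000 / 3.6147) ≈ 2213.459.
Maximum inventory = Q*(1 − d/p) = 2213.459 × 0.3781 ≈ 836.930.

I_max ≈ 836.9 packs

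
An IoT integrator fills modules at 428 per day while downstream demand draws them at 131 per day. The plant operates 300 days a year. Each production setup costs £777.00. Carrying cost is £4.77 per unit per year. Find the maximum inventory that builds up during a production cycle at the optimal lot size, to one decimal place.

I_max ≈ 2,980.7 modules

Annual demand D = 131 × 300 = 39,300.
Production build-up factor (1 − d/p) = 1 − 131/428 = 0.6939.
Q* = √(2DS / (H(1 − d/p))) = √(2 × 39,300 × 777 / (4.77 × 0.6939)).
= √(61,072,200 / 3.31) ≈ 4295.426.
Maximum inventory = Q*(1 − d/p) = 4295.426 × 0.6939 ≈ 2980.705.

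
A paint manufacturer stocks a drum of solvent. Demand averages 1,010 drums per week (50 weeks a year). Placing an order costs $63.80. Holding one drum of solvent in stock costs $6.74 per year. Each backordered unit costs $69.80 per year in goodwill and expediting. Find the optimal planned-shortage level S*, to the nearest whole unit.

Annual demand D = 1,010 × 50 = 50,500.
With planned backorders, Q* = √(2DS/H) · √((H+B)/B).
√(2DS/H) = √(2 × 50,500 × 63.8 / 6.74) = 977.780.
√((H+B)/B) = √((6.74+69.8)/69.8) = 1.0472.
Q* ≈ 1023.900.
S* = Q* · H/(H+B) = 1023.900 × 6.74/76.54 ≈ 90.163.

S* ≈ 90 drums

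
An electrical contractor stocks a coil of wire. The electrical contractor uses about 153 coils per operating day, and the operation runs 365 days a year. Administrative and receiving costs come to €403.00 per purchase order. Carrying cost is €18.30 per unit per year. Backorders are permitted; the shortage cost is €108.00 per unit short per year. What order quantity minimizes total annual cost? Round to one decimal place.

Annual demand D = 153 × 365 = 55,845.
With planned backorders, Q* = √(2DS/H) · √((H+B)/B).
√(2DS/H) = √(2 × 55,845 × 403 / 18.3) = 1568.318.
√((H+B)/B) = √((18.3+108)/108) = 1.0814.
Q* ≈ 1695.992.

Q* ≈ 1,696.0 coils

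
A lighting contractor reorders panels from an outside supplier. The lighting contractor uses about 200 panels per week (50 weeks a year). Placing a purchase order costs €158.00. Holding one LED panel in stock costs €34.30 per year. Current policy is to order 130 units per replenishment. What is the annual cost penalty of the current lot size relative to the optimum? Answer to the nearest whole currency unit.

Extra cost ≈ €3,972 per year

Annual demand D = 200 × 50 = 10,000.
EOQ = √(2DS/H) = √(2 × 10,000 × 158 / 34.3) ≈ 303.53.
Cost at Q* = (D/Q*)S + (Q*/2)H = √(2DSH) ≈ €10,410.96.
Cost at Q = 130: (10,000/130)×158 + (130/2)×34.3 = €12,153.85 + €2,229.50 = €14,383.35.
Excess = €14,383.35 − €10,410.96 = €3,972.39.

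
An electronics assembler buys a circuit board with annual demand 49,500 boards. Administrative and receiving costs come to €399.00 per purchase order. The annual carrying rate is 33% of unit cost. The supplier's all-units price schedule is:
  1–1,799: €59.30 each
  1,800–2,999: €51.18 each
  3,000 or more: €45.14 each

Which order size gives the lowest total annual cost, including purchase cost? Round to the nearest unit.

Holding cost per unit per year at price C is H = 0.33·C.
Candidates are each tier's EOQ (if it falls in that tier) and each price-break quantity.
EOQ at €59.30 = 1420.8 (feasible in tier 1): TC = 49,500×€59.30 + (49,500/1420.8)×399 + (1420.8/2)×0.33×€59.30 = €2,963,152.79.
EOQ at €51.18 = 1529.3 < 1800, so use break Q=1800: TC = 49,500×€51.18 + (49,500/1800.0)×399 + (1800.0/2)×0.33×€51.18 = €2,559,582.96.
EOQ at €45.14 = 1628.4 < 3000, so use break Q=3000: TC = 49,500×€45.14 + (49,500/3000.0)×399 + (3000.0/2)×0.33×€45.14 = €2,263,357.80.
Lowest total cost is €2,263,357.80 at Q = 3000.0.

Q* ≈ 3,000 boards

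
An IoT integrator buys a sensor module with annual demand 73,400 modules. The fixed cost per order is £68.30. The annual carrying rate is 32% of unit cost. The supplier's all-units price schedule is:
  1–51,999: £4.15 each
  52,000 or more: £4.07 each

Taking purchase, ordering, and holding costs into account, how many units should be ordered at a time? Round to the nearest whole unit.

Holding cost per unit per year at price C is H = 0.32·C.
Evaluate total cost at each tier's feasible EOQ or, if the EOQ is below the tier, at the tier's minimum quantity.
EOQ at £4.15 = 2747.7 (feasible in tier 1): TC = 73,400×£4.15 + (73,400/2747.7)×68.3 + (2747.7/2)×0.32×£4.15 = £308,258.99.
EOQ at £4.07 = 2774.6 < 52000, so use break Q=52000: TC = 73,400×£4.07 + (73,400/52000.0)×68.3 + (52000.0/2)×0.32×£4.07 = £332,696.81.
Lowest total cost is £308,258.99 at Q = 2747.7.

Q* ≈ 2,748 modules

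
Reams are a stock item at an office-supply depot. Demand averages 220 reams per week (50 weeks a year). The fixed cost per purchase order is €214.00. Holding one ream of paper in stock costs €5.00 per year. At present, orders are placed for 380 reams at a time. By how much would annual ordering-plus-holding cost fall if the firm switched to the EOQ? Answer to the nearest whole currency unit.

Extra cost ≈ €2,293 per year

Annual demand D = 220 × 50 = 11,000.
EOQ = √(2DS/H) = √(2 × 11,000 × 214 / 5) ≈ 970.36.
Cost at Q* = (D/Q*)S + (Q*/2)H = √(2DSH) ≈ €4,851.80.
Cost at Q = 380: (11,000/380)×214 + (380/2)×5 = €6,194.74 + €950.00 = €7,144.74.
Excess = €7,144.74 − €4,851.80 = €2,292.93.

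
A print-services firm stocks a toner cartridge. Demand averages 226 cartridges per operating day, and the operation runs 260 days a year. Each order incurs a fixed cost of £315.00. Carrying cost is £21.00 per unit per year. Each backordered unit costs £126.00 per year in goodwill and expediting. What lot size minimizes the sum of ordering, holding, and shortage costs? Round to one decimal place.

Q* ≈ 1,434.1 cartridges

Annual demand D = 226 × 260 = 58,760.
With planned backorders, Q* = √(2DS/H) · √((H+B)/B).
√(2DS/H) = √(2 × 58,760 × 315 / 21) = 1327.705.
√((H+B)/B) = √((21+126)/126) = 1.0801.
Q* ≈ 1434.085.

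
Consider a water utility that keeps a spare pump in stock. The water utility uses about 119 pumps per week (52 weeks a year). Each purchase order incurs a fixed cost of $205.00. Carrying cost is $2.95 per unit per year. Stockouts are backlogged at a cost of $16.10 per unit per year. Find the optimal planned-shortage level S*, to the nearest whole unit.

Annual demand D = 119 × 52 = 6,188.
With planned backorders, Q* = √(2DS/H) · √((H+B)/B).
√(2DS/H) = √(2 × 6,188 × 205 / 2.95) = 927.376.
√((H+B)/B) = √((2.95+16.1)/16.1) = 1.0878.
Q* ≈ 1008.766.
S* = Q* · H/(H+B) = 1008.766 × 2.95/19.05 ≈ 156.213.

S* ≈ 156 pumps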